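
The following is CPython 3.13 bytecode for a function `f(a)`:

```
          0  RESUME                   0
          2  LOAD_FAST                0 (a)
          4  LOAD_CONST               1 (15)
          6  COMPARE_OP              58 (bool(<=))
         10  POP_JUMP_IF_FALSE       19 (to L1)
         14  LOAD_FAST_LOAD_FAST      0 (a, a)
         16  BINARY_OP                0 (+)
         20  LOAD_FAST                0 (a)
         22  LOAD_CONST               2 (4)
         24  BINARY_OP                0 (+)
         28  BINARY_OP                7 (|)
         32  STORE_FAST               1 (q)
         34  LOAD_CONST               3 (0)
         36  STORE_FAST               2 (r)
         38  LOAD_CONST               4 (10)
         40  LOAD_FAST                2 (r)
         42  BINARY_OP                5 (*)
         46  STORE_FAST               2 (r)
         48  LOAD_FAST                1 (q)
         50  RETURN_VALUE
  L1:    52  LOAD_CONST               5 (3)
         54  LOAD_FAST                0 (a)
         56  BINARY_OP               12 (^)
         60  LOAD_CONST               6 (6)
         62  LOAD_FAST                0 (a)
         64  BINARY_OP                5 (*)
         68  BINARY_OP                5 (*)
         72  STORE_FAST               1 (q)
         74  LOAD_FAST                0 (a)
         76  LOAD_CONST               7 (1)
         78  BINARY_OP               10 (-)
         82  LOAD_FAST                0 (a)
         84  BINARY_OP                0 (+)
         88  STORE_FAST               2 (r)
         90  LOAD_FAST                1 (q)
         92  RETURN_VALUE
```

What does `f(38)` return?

8436

LOAD_FAST a → push 38. Stack: [38]
LOAD_CONST → push 15. Stack: [38, 15]
COMPARE_OP bool(<=) → 38 vs 15 = False. Stack: [False]
POP_JUMP_IF_FALSE → pop False; jump. Stack: []
LOAD_CONST → push 3. Stack: [3]
LOAD_FAST a → push 38. Stack: [3, 38]
BINARY_OP ^ → 3 ^ 38 = 37. Stack: [37]
LOAD_CONST → push 6. Stack: [37, 6]
LOAD_FAST a → push 38. Stack: [37, 6, 38]
BINARY_OP * → 6 * 38 = 228. Stack: [37, 228]
BINARY_OP * → 37 * 228 = 8436. Stack: [8436]
STORE_FAST q → q=8436. Stack: []
LOAD_FAST a → push 38. Stack: [38]
LOAD_CONST → push 1. Stack: [38, 1]
BINARY_OP - → 38 - 1 = 37. Stack: [37]
LOAD_FAST a → push 38. Stack: [37, 38]
BINARY_OP + → 37 + 38 = 75. Stack: [75]
STORE_FAST r → r=75. Stack: []
LOAD_FAST q → push 8436. Stack: [8436]
RETURN_VALUE → return 8436.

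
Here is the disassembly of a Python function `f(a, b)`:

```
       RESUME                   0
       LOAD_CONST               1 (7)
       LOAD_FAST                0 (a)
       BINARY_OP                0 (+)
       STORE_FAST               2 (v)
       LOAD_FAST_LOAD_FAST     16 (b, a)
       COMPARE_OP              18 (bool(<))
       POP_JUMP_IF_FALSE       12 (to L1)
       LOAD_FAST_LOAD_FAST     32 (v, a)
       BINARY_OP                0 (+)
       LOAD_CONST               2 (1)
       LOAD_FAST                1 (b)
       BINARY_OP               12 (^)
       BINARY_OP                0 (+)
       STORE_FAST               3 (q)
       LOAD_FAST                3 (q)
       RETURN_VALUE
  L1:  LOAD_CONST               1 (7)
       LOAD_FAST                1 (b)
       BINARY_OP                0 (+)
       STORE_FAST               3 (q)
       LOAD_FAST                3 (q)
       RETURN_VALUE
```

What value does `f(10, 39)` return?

46

LOAD_CONST → push 7. Stack: [7]
LOAD_FAST a → push 10. Stack: [7, 10]
BINARY_OP + → 7 + 10 = 17. Stack: [17]
STORE_FAST v → v=17. Stack: []
LOAD_FAST_LOAD_FAST b,a → push 39,10. Stack: [39, 10]
COMPARE_OP bool(<) → 39 vs 10 = False. Stack: [False]
POP_JUMP_IF_FALSE → pop False; jump. Stack: []
LOAD_CONST → push 7. Stack: [7]
LOAD_FAST b → push 39. Stack: [7, 39]
BINARY_OP + → 7 + 39 = 46. Stack: [46]
STORE_FAST q → q=46. Stack: []
LOAD_FAST q → push 46. Stack: [46]
RETURN_VALUE → return 46.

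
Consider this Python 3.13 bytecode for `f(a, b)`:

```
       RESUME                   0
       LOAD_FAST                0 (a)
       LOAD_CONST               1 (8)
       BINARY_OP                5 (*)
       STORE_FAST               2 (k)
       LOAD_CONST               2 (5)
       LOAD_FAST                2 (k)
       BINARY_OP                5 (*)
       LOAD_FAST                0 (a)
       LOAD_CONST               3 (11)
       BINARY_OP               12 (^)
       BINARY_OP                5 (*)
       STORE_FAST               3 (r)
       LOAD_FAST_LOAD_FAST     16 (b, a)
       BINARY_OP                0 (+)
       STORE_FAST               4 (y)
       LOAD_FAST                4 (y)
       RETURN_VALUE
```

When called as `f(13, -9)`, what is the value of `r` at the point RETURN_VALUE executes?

3120

LOAD_FAST a → push 13. Stack: [13]
LOAD_CONST → push 8. Stack: [13, 8]
BINARY_OP * → 13 * 8 = 104. Stack: [104]
STORE_FAST k → k=104. Stack: []
LOAD_CONST → push 5. Stack: [5]
LOAD_FAST k → push 104. Stack: [5, 104]
BINARY_OP * → 5 * 104 = 520. Stack: [520]
LOAD_FAST a → push 13. Stack: [520, 13]
LOAD_CONST → push 11. Stack: [520, 13, 11]
BINARY_OP ^ → 13 ^ 11 = 6. Stack: [520, 6]
BINARY_OP * → 520 * 6 = 3120. Stack: [3120]
STORE_FAST r → r=3120. Stack: []
LOAD_FAST_LOAD_FAST b,a → push -9,13. Stack: [-9, 13]
BINARY_OP + → -9 + 13 = 4. Stack: [4]
STORE_FAST y → y=4. Stack: []
LOAD_FAST y → push 4. Stack: [4]
RETURN_VALUE → return 4.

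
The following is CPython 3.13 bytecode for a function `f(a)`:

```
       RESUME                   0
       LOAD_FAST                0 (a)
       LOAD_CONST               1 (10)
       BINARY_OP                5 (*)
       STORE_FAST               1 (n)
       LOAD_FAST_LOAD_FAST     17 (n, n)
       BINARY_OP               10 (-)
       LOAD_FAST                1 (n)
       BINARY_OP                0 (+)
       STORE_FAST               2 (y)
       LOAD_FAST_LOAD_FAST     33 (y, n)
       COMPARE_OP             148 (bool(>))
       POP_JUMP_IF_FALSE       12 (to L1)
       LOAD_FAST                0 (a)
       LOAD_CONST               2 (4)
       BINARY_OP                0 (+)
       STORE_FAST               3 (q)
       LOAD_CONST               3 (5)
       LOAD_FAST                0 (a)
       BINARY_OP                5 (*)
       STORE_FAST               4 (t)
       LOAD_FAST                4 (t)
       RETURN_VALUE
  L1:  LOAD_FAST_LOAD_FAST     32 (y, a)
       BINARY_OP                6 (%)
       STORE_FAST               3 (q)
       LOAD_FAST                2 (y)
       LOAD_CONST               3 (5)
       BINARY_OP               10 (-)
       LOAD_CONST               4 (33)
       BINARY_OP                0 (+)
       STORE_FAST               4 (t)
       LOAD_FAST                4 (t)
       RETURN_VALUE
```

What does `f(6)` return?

88

LOAD_FAST a → push 6. Stack: [6]
LOAD_CONST → push 10. Stack: [6, 10]
BINARY_OP * → 6 * 10 = 60. Stack: [60]
STORE_FAST n → n=60. Stack: []
LOAD_FAST_LOAD_FAST n,n → push 60,60. Stack: [60, 60]
BINARY_OP - → 60 - 60 = 0. Stack: [0]
LOAD_FAST n → push 60. Stack: [0, 60]
BINARY_OP + → 0 + 60 = 60. Stack: [60]
STORE_FAST y → y=60. Stack: []
LOAD_FAST_LOAD_FAST y,n → push 60,60. Stack: [60, 60]
COMPARE_OP bool(>) → 60 vs 60 = False. Stack: [False]
POP_JUMP_IF_FALSE → pop False; jump. Stack: []
LOAD_FAST_LOAD_FAST y,a → push 60,6. Stack: [60, 6]
BINARY_OP % → 60 % 6 = 0. Stack: [0]
STORE_FAST q → q=0. Stack: []
LOAD_FAST y → push 60. Stack: [60]
LOAD_CONST → push 5. Stack: [60, 5]
BINARY_OP - → 60 - 5 = 55. Stack: [55]
LOAD_CONST → push 33. Stack: [55, 33]
BINARY_OP + → 55 + 33 = 88. Stack: [88]
STORE_FAST t → t=88. Stack: []
LOAD_FAST t → push 88. Stack: [88]
RETURN_VALUE → return 88.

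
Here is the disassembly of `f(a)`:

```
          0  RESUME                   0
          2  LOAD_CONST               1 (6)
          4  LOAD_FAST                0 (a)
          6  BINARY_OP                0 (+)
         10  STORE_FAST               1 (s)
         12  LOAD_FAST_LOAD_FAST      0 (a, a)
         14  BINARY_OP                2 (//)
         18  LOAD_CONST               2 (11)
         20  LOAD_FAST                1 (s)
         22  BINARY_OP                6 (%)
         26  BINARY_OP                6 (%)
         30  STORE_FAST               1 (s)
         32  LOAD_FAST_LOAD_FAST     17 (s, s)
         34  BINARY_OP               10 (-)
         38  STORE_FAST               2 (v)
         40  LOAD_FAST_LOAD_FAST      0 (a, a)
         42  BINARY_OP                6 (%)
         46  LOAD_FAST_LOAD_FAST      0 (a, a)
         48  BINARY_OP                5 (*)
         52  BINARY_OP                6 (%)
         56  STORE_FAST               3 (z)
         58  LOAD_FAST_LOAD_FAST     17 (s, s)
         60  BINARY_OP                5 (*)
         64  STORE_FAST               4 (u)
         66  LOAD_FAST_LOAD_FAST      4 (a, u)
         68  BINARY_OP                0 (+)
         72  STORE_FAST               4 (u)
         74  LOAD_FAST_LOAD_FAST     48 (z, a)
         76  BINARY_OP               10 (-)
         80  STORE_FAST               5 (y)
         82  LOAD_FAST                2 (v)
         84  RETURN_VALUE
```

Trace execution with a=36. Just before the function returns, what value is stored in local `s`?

LOAD_CONST → push 6. Stack: [6]
LOAD_FAST a → push 36. Stack: [6, 36]
BINARY_OP + → 6 + 36 = 42. Stack: [42]
STORE_FAST s → s=42. Stack: []
LOAD_FAST_LOAD_FAST a,a → push 36,36. Stack: [36, 36]
BINARY_OP // → 36 // 36 = 1. Stack: [1]
LOAD_CONST → push 11. Stack: [1, 11]
LOAD_FAST s → push 42. Stack: [1, 11, 42]
BINARY_OP % → 11 % 42 = 11. Stack: [1, 11]
BINARY_OP % → 1 % 11 = 1. Stack: [1]
STORE_FAST s → s=1. Stack: []
LOAD_FAST_LOAD_FAST s,s → push 1,1. Stack: [1, 1]
BINARY_OP - → 1 - 1 = 0. Stack: [0]
STORE_FAST v → v=0. Stack: []
LOAD_FAST_LOAD_FAST a,a → push 36,36. Stack: [36, 36]
BINARY_OP % → 36 % 36 = 0. Stack: [0]
LOAD_FAST_LOAD_FAST a,a → push 36,36. Stack: [0, 36, 36]
BINARY_OP * → 36 * 36 = 1296. Stack: [0, 1296]
BINARY_OP % → 0 % 1296 = 0. Stack: [0]
STORE_FAST z → z=0. Stack: []
LOAD_FAST_LOAD_FAST s,s → push 1,1. Stack: [1, 1]
BINARY_OP * → 1 * 1 = 1. Stack: [1]
STORE_FAST u → u=1. Stack: []
LOAD_FAST_LOAD_FAST a,u → push 36,1. Stack: [36, 1]
BINARY_OP + → 36 + 1 = 37. Stack: [37]
STORE_FAST u → u=37. Stack: []
LOAD_FAST_LOAD_FAST z,a → push 0,36. Stack: [0, 36]
BINARY_OP - → 0 - 36 = -36. Stack: [-36]
STORE_FAST y → y=-36. Stack: []
LOAD_FAST v → push 0. Stack: [0]
RETURN_VALUE → return 0.

1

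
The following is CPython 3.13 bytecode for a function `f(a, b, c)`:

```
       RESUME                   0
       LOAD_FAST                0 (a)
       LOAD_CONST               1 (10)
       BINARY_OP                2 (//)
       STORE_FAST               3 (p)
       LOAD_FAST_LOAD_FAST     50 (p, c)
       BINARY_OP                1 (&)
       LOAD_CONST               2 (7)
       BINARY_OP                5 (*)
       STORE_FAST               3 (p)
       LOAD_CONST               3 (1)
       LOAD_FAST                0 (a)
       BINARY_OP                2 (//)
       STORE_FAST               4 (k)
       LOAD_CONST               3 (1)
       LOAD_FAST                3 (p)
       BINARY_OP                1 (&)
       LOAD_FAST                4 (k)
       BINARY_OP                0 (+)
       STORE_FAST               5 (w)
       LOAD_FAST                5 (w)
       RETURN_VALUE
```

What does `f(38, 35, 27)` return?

1

LOAD_FAST a → push 38. Stack: [38]
LOAD_CONST → push 10. Stack: [38, 10]
BINARY_OP // → 38 // 10 = 3. Stack: [3]
STORE_FAST p → p=3. Stack: []
LOAD_FAST_LOAD_FAST p,c → push 3,27. Stack: [3, 27]
BINARY_OP & → 3 & 27 = 3. Stack: [3]
LOAD_CONST → push 7. Stack: [3, 7]
BINARY_OP * → 3 * 7 = 21. Stack: [21]
STORE_FAST p → p=21. Stack: []
LOAD_CONST → push 1. Stack: [1]
LOAD_FAST a → push 38. Stack: [1, 38]
BINARY_OP // → 1 // 38 = 0. Stack: [0]
STORE_FAST k → k=0. Stack: []
LOAD_CONST → push 1. Stack: [1]
LOAD_FAST p → push 21. Stack: [1, 21]
BINARY_OP & → 1 & 21 = 1. Stack: [1]
LOAD_FAST k → push 0. Stack: [1, 0]
BINARY_OP + → 1 + 0 = 1. Stack: [1]
STORE_FAST w → w=1. Stack: []
LOAD_FAST w → push 1. Stack: [1]
RETURN_VALUE → return 1.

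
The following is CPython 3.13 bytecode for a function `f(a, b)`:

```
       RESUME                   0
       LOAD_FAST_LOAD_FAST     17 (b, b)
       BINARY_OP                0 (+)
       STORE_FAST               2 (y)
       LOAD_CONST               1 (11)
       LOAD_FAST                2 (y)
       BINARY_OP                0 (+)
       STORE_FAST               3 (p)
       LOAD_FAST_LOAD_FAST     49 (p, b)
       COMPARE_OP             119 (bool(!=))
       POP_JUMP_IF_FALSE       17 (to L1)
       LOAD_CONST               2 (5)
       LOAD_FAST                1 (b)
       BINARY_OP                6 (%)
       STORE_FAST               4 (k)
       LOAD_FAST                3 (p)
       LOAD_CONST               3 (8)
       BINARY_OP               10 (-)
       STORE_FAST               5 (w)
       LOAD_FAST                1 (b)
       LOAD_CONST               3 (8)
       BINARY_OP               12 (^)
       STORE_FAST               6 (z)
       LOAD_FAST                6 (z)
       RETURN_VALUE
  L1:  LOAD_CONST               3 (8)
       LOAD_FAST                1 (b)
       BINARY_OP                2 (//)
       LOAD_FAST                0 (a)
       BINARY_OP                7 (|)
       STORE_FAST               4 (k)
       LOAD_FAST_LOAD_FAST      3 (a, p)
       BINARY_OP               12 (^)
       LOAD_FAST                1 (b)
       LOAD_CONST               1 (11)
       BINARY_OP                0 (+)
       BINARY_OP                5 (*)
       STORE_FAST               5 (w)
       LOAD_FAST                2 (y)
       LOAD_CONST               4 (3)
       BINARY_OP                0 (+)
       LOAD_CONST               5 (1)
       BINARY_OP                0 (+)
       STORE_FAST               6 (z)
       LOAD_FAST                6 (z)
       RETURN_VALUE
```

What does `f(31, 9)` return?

1

LOAD_FAST_LOAD_FAST b,b → push 9,9. Stack: [9, 9]
BINARY_OP + → 9 + 9 = 18. Stack: [18]
STORE_FAST y → y=18. Stack: []
LOAD_CONST → push 11. Stack: [11]
LOAD_FAST y → push 18. Stack: [11, 18]
BINARY_OP + → 11 + 18 = 29. Stack: [29]
STORE_FAST p → p=29. Stack: []
LOAD_FAST_LOAD_FAST p,b → push 29,9. Stack: [29, 9]
COMPARE_OP bool(!=) → 29 vs 9 = True. Stack: [True]
POP_JUMP_IF_FALSE → pop True; no jump. Stack: []
LOAD_CONST → push 5. Stack: [5]
LOAD_FAST b → push 9. Stack: [5, 9]
BINARY_OP % → 5 % 9 = 5. Stack: [5]
STORE_FAST k → k=5. Stack: []
LOAD_FAST p → push 29. Stack: [29]
LOAD_CONST → push 8. Stack: [29, 8]
BINARY_OP - → 29 - 8 = 21. Stack: [21]
STORE_FAST w → w=21. Stack: []
LOAD_FAST b → push 9. Stack: [9]
LOAD_CONST → push 8. Stack: [9, 8]
BINARY_OP ^ → 9 ^ 8 = 1. Stack: [1]
STORE_FAST z → z=1. Stack: []
LOAD_FAST z → push 1. Stack: [1]
RETURN_VALUE → return 1.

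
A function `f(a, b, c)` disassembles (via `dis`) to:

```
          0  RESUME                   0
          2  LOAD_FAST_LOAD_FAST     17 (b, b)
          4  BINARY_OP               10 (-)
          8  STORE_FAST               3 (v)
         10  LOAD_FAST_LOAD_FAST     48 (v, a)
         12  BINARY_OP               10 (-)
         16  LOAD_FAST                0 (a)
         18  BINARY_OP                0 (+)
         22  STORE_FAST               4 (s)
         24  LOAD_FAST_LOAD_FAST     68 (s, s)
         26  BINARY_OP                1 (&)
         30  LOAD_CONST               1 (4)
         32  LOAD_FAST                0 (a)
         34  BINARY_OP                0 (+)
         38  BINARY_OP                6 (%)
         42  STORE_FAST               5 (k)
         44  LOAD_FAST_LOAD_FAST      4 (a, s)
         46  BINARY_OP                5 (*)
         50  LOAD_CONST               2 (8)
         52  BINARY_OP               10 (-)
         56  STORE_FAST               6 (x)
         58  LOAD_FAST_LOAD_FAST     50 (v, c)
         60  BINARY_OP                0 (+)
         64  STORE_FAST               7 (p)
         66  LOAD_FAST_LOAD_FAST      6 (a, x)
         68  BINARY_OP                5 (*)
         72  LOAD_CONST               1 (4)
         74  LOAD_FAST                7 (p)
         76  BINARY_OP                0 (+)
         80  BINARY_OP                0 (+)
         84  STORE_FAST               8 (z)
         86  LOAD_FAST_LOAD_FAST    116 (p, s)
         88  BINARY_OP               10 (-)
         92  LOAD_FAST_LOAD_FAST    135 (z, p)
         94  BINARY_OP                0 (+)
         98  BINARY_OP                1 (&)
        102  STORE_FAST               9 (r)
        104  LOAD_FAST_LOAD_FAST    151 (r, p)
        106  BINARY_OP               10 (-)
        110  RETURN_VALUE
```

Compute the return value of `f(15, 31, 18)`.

LOAD_FAST_LOAD_FAST b,b → push 31,31. Stack: [31, 31]
BINARY_OP - → 31 - 31 = 0. Stack: [0]
STORE_FAST v → v=0. Stack: []
LOAD_FAST_LOAD_FAST v,a → push 0,15. Stack: [0, 15]
BINARY_OP - → 0 - 15 = -15. Stack: [-15]
LOAD_FAST a → push 15. Stack: [-15, 15]
BINARY_OP + → -15 + 15 = 0. Stack: [0]
STORE_FAST s → s=0. Stack: []
LOAD_FAST_LOAD_FAST s,s → push 0,0. Stack: [0, 0]
BINARY_OP & → 0 & 0 = 0. Stack: [0]
LOAD_CONST → push 4. Stack: [0, 4]
LOAD_FAST a → push 15. Stack: [0, 4, 15]
BINARY_OP + → 4 + 15 = 19. Stack: [0, 19]
BINARY_OP % → 0 % 19 = 0. Stack: [0]
STORE_FAST k → k=0. Stack: []
LOAD_FAST_LOAD_FAST a,s → push 15,0. Stack: [15, 0]
BINARY_OP * → 15 * 0 = 0. Stack: [0]
LOAD_CONST → push 8. Stack: [0, 8]
BINARY_OP - → 0 - 8 = -8. Stack: [-8]
STORE_FAST x → x=-8. Stack: []
LOAD_FAST_LOAD_FAST v,c → push 0,18. Stack: [0, 18]
BINARY_OP + → 0 + 18 = 18. Stack: [18]
STORE_FAST p → p=18. Stack: []
LOAD_FAST_LOAD_FAST a,x → push 15,-8. Stack: [15, -8]
BINARY_OP * → 15 * -8 = -120. Stack: [-120]
LOAD_CONST → push 4. Stack: [-120, 4]
LOAD_FAST p → push 18. Stack: [-120, 4, 18]
BINARY_OP + → 4 + 18 = 22. Stack: [-120, 22]
BINARY_OP + → -120 + 22 = -98. Stack: [-98]
STORE_FAST z → z=-98. Stack: []
LOAD_FAST_LOAD_FAST p,s → push 18,0. Stack: [18, 0]
BINARY_OP - → 18 - 0 = 18. Stack: [18]
LOAD_FAST_LOAD_FAST z,p → push -98,18. Stack: [18, -98, 18]
BINARY_OP + → -98 + 18 = -80. Stack: [18, -80]
BINARY_OP & → 18 & -80 = 16. Stack: [16]
STORE_FAST r → r=16. Stack: []
LOAD_FAST_LOAD_FAST r,p → push 16,18. Stack: [16, 18]
BINARY_OP - → 16 - 18 = -2. Stack: [-2]
RETURN_VALUE → return -2.

-2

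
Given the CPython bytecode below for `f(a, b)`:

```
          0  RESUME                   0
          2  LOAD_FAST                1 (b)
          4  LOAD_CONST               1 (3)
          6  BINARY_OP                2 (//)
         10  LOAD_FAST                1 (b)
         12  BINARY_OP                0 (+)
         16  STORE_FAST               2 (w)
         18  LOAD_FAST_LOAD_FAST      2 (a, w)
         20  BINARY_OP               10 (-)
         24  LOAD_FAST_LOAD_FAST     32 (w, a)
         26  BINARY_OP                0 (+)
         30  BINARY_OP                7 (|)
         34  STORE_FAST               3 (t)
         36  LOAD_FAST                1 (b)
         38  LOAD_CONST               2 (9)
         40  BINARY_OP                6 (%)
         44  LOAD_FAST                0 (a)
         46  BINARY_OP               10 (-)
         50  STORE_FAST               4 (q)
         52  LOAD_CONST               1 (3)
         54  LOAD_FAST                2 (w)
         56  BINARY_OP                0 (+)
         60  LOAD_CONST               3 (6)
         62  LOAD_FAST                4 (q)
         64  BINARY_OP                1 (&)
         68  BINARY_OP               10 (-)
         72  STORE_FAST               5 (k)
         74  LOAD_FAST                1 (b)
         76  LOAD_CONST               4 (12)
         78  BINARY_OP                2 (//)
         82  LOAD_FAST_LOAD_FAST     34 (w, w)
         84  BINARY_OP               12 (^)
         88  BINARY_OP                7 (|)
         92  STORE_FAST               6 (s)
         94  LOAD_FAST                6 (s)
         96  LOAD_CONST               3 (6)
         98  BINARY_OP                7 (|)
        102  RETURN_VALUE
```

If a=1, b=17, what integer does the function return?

7

LOAD_FAST b → push 17. Stack: [17]
LOAD_CONST → push 3. Stack: [17, 3]
BINARY_OP // → 17 // 3 = 5. Stack: [5]
LOAD_FAST b → push 17. Stack: [5, 17]
BINARY_OP + → 5 + 17 = 22. Stack: [22]
STORE_FAST w → w=22. Stack: []
LOAD_FAST_LOAD_FAST a,w → push 1,22. Stack: [1, 22]
BINARY_OP - → 1 - 22 = -21. Stack: [-21]
LOAD_FAST_LOAD_FAST w,a → push 22,1. Stack: [-21, 22, 1]
BINARY_OP + → 22 + 1 = 23. Stack: [-21, 23]
BINARY_OP | → -21 | 23 = -1. Stack: [-1]
STORE_FAST t → t=-1. Stack: []
LOAD_FAST b → push 17. Stack: [17]
LOAD_CONST → push 9. Stack: [17, 9]
BINARY_OP % → 17 % 9 = 8. Stack: [8]
LOAD_FAST a → push 1. Stack: [8, 1]
BINARY_OP - → 8 - 1 = 7. Stack: [7]
STORE_FAST q → q=7. Stack: []
LOAD_CONST → push 3. Stack: [3]
LOAD_FAST w → push 22. Stack: [3, 22]
BINARY_OP + → 3 + 22 = 25. Stack: [25]
LOAD_CONST → push 6. Stack: [25, 6]
LOAD_FAST q → push 7. Stack: [25, 6, 7]
BINARY_OP & → 6 & 7 = 6. Stack: [25, 6]
BINARY_OP - → 25 - 6 = 19. Stack: [19]
STORE_FAST k → k=19. Stack: []
LOAD_FAST b → push 17. Stack: [17]
LOAD_CONST → push 12. Stack: [17, 12]
BINARY_OP // → 17 // 12 = 1. Stack: [1]
LOAD_FAST_LOAD_FAST w,w → push 22,22. Stack: [1, 22, 22]
BINARY_OP ^ → 22 ^ 22 = 0. Stack: [1, 0]
BINARY_OP | → 1 | 0 = 1. Stack: [1]
STORE_FAST s → s=1. Stack: []
LOAD_FAST s → push 1. Stack: [1]
LOAD_CONST → push 6. Stack: [1, 6]
BINARY_OP | → 1 | 6 = 7. Stack: [7]
RETURN_VALUE → return 7.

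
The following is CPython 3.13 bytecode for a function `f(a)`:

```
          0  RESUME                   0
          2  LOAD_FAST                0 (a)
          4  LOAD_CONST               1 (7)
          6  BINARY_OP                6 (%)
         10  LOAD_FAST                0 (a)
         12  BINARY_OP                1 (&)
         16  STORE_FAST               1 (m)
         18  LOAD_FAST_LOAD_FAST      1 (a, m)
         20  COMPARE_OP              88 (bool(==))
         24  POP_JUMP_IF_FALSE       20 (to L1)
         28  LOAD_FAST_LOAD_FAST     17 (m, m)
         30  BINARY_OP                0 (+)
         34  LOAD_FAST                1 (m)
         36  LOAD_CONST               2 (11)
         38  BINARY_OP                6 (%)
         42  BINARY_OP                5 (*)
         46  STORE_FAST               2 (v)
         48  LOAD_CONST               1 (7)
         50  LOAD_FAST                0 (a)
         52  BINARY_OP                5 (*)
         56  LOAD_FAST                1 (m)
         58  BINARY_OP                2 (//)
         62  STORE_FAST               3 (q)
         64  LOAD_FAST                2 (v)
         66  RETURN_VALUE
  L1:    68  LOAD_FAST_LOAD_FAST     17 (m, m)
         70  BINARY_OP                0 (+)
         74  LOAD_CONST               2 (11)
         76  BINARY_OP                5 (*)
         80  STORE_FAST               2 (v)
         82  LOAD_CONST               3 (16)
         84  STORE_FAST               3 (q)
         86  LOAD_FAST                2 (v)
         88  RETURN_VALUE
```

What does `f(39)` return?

LOAD_FAST a → push 39. Stack: [39]
LOAD_CONST → push 7. Stack: [39, 7]
BINARY_OP % → 39 % 7 = 4. Stack: [4]
LOAD_FAST a → push 39. Stack: [4, 39]
BINARY_OP & → 4 & 39 = 4. Stack: [4]
STORE_FAST m → m=4. Stack: []
LOAD_FAST_LOAD_FAST a,m → push 39,4. Stack: [39, 4]
COMPARE_OP bool(==) → 39 vs 4 = False. Stack: [False]
POP_JUMP_IF_FALSE → pop False; jump. Stack: []
LOAD_FAST_LOAD_FAST m,m → push 4,4. Stack: [4, 4]
BINARY_OP + → 4 + 4 = 8. Stack: [8]
LOAD_CONST → push 11. Stack: [8, 11]
BINARY_OP * → 8 * 11 = 88. Stack: [88]
STORE_FAST v → v=88. Stack: []
LOAD_CONST → push 16. Stack: [16]
STORE_FAST q → q=16. Stack: []
LOAD_FAST v → push 88. Stack: [88]
RETURN_VALUE → return 88.

88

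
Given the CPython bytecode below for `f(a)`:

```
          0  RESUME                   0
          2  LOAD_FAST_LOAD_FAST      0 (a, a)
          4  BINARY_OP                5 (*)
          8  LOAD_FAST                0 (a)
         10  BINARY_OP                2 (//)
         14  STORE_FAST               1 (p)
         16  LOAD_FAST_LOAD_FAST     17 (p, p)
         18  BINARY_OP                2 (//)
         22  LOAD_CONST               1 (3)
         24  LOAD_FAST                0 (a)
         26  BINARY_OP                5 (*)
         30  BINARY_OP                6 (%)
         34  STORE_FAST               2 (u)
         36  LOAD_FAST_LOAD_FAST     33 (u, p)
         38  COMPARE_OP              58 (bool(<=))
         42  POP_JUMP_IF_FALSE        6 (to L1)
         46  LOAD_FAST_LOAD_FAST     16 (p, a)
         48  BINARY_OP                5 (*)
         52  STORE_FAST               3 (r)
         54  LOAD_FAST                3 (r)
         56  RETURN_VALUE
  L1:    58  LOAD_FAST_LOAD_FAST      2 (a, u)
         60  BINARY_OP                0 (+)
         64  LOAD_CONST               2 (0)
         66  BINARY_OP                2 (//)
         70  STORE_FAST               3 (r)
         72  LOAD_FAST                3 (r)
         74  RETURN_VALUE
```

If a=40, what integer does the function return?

1600

LOAD_FAST_LOAD_FAST a,a → push 40,40. Stack: [40, 40]
BINARY_OP * → 40 * 40 = 1600. Stack: [1600]
LOAD_FAST a → push 40. Stack: [1600, 40]
BINARY_OP // → 1600 // 40 = 40. Stack: [40]
STORE_FAST p → p=40. Stack: []
LOAD_FAST_LOAD_FAST p,p → push 40,40. Stack: [40, 40]
BINARY_OP // → 40 // 40 = 1. Stack: [1]
LOAD_CONST → push 3. Stack: [1, 3]
LOAD_FAST a → push 40. Stack: [1, 3, 40]
BINARY_OP * → 3 * 40 = 120. Stack: [1, 120]
BINARY_OP % → 1 % 120 = 1. Stack: [1]
STORE_FAST u → u=1. Stack: []
LOAD_FAST_LOAD_FAST u,p → push 1,40. Stack: [1, 40]
COMPARE_OP bool(<=) → 1 vs 40 = True. Stack: [True]
POP_JUMP_IF_FALSE → pop True; no jump. Stack: []
LOAD_FAST_LOAD_FAST p,a → push 40,40. Stack: [40, 40]
BINARY_OP * → 40 * 40 = 1600. Stack: [1600]
STORE_FAST r → r=1600. Stack: []
LOAD_FAST r → push 1600. Stack: [1600]
RETURN_VALUE → return 1600.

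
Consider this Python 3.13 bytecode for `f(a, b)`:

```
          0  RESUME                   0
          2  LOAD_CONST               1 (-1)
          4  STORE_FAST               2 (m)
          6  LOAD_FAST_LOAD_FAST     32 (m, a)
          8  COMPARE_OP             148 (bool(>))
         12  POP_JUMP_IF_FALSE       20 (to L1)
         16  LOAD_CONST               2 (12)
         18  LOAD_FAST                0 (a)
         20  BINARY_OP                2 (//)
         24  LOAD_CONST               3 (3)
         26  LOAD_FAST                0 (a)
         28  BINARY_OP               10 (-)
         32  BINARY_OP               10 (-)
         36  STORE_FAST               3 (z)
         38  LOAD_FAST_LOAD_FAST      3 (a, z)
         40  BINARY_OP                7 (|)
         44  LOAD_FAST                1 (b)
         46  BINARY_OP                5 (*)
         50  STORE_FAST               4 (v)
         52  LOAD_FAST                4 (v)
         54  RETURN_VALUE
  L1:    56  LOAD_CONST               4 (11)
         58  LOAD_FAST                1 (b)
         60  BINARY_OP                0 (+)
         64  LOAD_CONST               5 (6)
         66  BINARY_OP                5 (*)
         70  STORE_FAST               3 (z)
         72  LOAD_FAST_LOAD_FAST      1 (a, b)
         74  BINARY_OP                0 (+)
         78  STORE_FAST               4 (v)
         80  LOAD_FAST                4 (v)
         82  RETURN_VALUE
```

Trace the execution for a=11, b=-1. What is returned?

LOAD_CONST → push -1. Stack: [-1]
STORE_FAST m → m=-1. Stack: []
LOAD_FAST_LOAD_FAST m,a → push -1,11. Stack: [-1, 11]
COMPARE_OP bool(>) → -1 vs 11 = False. Stack: [False]
POP_JUMP_IF_FALSE → pop False; jump. Stack: []
LOAD_CONST → push 11. Stack: [11]
LOAD_FAST b → push -1. Stack: [11, -1]
BINARY_OP + → 11 + -1 = 10. Stack: [10]
LOAD_CONST → push 6. Stack: [10, 6]
BINARY_OP * → 10 * 6 = 60. Stack: [60]
STORE_FAST z → z=60. Stack: []
LOAD_FAST_LOAD_FAST a,b → push 11,-1. Stack: [11, -1]
BINARY_OP + → 11 + -1 = 10. Stack: [10]
STORE_FAST v → v=10. Stack: []
LOAD_FAST v → push 10. Stack: [10]
RETURN_VALUE → return 10.

10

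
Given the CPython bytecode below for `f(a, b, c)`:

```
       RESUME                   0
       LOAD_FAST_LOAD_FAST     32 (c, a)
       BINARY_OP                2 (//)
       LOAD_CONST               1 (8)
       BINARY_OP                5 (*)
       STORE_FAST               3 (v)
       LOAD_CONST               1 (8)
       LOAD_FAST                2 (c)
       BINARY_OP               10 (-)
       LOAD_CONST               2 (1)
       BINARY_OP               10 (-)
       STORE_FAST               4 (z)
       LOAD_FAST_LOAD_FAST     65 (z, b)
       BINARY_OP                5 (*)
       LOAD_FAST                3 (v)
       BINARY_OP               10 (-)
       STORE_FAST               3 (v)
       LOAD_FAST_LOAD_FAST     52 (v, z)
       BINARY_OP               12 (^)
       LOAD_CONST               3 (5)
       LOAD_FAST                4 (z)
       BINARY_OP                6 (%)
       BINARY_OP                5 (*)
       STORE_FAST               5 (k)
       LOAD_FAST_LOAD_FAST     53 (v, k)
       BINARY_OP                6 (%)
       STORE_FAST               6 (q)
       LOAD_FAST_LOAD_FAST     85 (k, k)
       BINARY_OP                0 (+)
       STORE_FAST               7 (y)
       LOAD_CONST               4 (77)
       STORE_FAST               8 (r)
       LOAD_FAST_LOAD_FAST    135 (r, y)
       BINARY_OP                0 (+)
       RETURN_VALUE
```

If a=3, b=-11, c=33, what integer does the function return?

9485

LOAD_FAST_LOAD_FAST c,a → push 33,3. Stack: [33, 3]
BINARY_OP // → 33 // 3 = 11. Stack: [11]
LOAD_CONST → push 8. Stack: [11, 8]
BINARY_OP * → 11 * 8 = 88. Stack: [88]
STORE_FAST v → v=88. Stack: []
LOAD_CONST → push 8. Stack: [8]
LOAD_FAST c → push 33. Stack: [8, 33]
BINARY_OP - → 8 - 33 = -25. Stack: [-25]
LOAD_CONST → push 1. Stack: [-25, 1]
BINARY_OP - → -25 - 1 = -26. Stack: [-26]
STORE_FAST z → z=-26. Stack: []
LOAD_FAST_LOAD_FAST z,b → push -26,-11. Stack: [-26, -11]
BINARY_OP * → -26 * -11 = 286. Stack: [286]
LOAD_FAST v → push 88. Stack: [286, 88]
BINARY_OP - → 286 - 88 = 198. Stack: [198]
STORE_FAST v → v=198. Stack: []
LOAD_FAST_LOAD_FAST v,z → push 198,-26. Stack: [198, -26]
BINARY_OP ^ → 198 ^ -26 = -224. Stack: [-224]
LOAD_CONST → push 5. Stack: [-224, 5]
LOAD_FAST z → push -26. Stack: [-224, 5, -26]
BINARY_OP % → 5 % -26 = -21. Stack: [-224, -21]
BINARY_OP * → -224 * -21 = 4704. Stack: [4704]
STORE_FAST k → k=4704. Stack: []
LOAD_FAST_LOAD_FAST v,k → push 198,4704. Stack: [198, 4704]
BINARY_OP % → 198 % 4704 = 198. Stack: [198]
STORE_FAST q → q=198. Stack: []
LOAD_FAST_LOAD_FAST k,k → push 4704,4704. Stack: [4704, 4704]
BINARY_OP + → 4704 + 4704 = 9408. Stack: [9408]
STORE_FAST y → y=9408. Stack: []
LOAD_CONST → push 77. Stack: [77]
STORE_FAST r → r=77. Stack: []
LOAD_FAST_LOAD_FAST r,y → push 77,9408. Stack: [77, 9408]
BINARY_OP + → 77 + 9408 = 9485. Stack: [9485]
RETURN_VALUE → return 9485.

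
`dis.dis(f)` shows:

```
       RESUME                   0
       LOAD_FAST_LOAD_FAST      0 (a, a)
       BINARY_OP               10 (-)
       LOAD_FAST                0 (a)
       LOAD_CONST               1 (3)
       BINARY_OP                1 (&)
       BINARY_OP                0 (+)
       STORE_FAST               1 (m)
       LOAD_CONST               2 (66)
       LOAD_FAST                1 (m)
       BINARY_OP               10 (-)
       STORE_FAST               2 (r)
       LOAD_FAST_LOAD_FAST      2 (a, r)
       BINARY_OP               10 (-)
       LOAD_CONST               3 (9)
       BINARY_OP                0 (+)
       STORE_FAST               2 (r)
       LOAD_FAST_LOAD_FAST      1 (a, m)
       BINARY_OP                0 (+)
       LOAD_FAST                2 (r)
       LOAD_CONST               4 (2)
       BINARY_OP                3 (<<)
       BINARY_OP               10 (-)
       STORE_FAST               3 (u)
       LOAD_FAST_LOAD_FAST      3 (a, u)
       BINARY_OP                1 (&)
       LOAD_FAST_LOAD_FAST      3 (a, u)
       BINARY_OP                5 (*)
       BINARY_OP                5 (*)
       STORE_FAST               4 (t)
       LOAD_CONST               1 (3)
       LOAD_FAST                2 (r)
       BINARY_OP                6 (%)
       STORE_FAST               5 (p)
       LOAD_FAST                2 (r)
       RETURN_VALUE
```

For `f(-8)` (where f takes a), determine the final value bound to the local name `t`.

LOAD_FAST_LOAD_FAST a,a → push -8,-8. Stack: [-8, -8]
BINARY_OP - → -8 - -8 = 0. Stack: [0]
LOAD_FAST a → push -8. Stack: [0, -8]
LOAD_CONST → push 3. Stack: [0, -8, 3]
BINARY_OP & → -8 & 3 = 0. Stack: [0, 0]
BINARY_OP + → 0 + 0 = 0. Stack: [0]
STORE_FAST m → m=0. Stack: []
LOAD_CONST → push 66. Stack: [66]
LOAD_FAST m → push 0. Stack: [66, 0]
BINARY_OP - → 66 - 0 = 66. Stack: [66]
STORE_FAST r → r=66. Stack: []
LOAD_FAST_LOAD_FAST a,r → push -8,66. Stack: [-8, 66]
BINARY_OP - → -8 - 66 = -74. Stack: [-74]
LOAD_CONST → push 9. Stack: [-74, 9]
BINARY_OP + → -74 + 9 = -65. Stack: [-65]
STORE_FAST r → r=-65. Stack: []
LOAD_FAST_LOAD_FAST a,m → push -8,0. Stack: [-8, 0]
BINARY_OP + → -8 + 0 = -8. Stack: [-8]
LOAD_FAST r → push -65. Stack: [-8, -65]
LOAD_CONST → push 2. Stack: [-8, -65, 2]
BINARY_OP << → -65 << 2 = -260. Stack: [-8, -260]
BINARY_OP - → -8 - -260 = 252. Stack: [252]
STORE_FAST u → u=252. Stack: []
LOAD_FAST_LOAD_FAST a,u → push -8,252. Stack: [-8, 252]
BINARY_OP & → -8 & 252 = 248. Stack: [248]
LOAD_FAST_LOAD_FAST a,u → push -8,252. Stack: [248, -8, 252]
BINARY_OP * → -8 * 252 = -2016. Stack: [248, -2016]
BINARY_OP * → 248 * -2016 = -499968. Stack: [-499968]
STORE_FAST t → t=-499968. Stack: []
LOAD_CONST → push 3. Stack: [3]
LOAD_FAST r → push -65. Stack: [3, -65]
BINARY_OP % → 3 % -65 = -62. Stack: [-62]
STORE_FAST p → p=-62. Stack: []
LOAD_FAST r → push -65. Stack: [-65]
RETURN_VALUE → return -65.

-499968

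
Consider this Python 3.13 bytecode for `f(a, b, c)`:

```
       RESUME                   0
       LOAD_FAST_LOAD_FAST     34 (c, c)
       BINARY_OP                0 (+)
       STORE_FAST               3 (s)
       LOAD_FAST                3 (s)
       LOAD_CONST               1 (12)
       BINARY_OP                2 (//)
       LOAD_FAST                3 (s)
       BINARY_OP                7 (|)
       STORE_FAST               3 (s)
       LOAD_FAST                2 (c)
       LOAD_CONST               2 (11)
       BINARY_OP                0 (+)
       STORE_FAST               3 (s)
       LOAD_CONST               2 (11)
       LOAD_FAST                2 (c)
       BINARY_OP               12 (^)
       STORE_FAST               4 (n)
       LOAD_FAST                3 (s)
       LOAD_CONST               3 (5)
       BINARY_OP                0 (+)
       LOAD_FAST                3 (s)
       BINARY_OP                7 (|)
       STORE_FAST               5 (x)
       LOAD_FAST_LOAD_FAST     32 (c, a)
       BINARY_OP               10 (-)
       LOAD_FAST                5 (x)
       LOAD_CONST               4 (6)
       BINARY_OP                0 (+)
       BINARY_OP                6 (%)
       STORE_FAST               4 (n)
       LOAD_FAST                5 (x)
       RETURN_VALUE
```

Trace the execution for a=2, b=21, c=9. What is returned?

29

LOAD_FAST_LOAD_FAST c,c → push 9,9. Stack: [9, 9]
BINARY_OP + → 9 + 9 = 18. Stack: [18]
STORE_FAST s → s=18. Stack: []
LOAD_FAST s → push 18. Stack: [18]
LOAD_CONST → push 12. Stack: [18, 12]
BINARY_OP // → 18 // 12 = 1. Stack: [1]
LOAD_FAST s → push 18. Stack: [1, 18]
BINARY_OP | → 1 | 18 = 19. Stack: [19]
STORE_FAST s → s=19. Stack: []
LOAD_FAST c → push 9. Stack: [9]
LOAD_CONST → push 11. Stack: [9, 11]
BINARY_OP + → 9 + 11 = 20. Stack: [20]
STORE_FAST s → s=20. Stack: []
LOAD_CONST → push 11. Stack: [11]
LOAD_FAST c → push 9. Stack: [11, 9]
BINARY_OP ^ → 11 ^ 9 = 2. Stack: [2]
STORE_FAST n → n=2. Stack: []
LOAD_FAST s → push 20. Stack: [20]
LOAD_CONST → push 5. Stack: [20, 5]
BINARY_OP + → 20 + 5 = 25. Stack: [25]
LOAD_FAST s → push 20. Stack: [25, 20]
BINARY_OP | → 25 | 20 = 29. Stack: [29]
STORE_FAST x → x=29. Stack: []
LOAD_FAST_LOAD_FAST c,a → push 9,2. Stack: [9, 2]
BINARY_OP - → 9 - 2 = 7. Stack: [7]
LOAD_FAST x → push 29. Stack: [7, 29]
LOAD_CONST → push 6. Stack: [7, 29, 6]
BINARY_OP + → 29 + 6 = 35. Stack: [7, 35]
BINARY_OP % → 7 % 35 = 7. Stack: [7]
STORE_FAST n → n=7. Stack: []
LOAD_FAST x → push 29. Stack: [29]
RETURN_VALUE → return 29.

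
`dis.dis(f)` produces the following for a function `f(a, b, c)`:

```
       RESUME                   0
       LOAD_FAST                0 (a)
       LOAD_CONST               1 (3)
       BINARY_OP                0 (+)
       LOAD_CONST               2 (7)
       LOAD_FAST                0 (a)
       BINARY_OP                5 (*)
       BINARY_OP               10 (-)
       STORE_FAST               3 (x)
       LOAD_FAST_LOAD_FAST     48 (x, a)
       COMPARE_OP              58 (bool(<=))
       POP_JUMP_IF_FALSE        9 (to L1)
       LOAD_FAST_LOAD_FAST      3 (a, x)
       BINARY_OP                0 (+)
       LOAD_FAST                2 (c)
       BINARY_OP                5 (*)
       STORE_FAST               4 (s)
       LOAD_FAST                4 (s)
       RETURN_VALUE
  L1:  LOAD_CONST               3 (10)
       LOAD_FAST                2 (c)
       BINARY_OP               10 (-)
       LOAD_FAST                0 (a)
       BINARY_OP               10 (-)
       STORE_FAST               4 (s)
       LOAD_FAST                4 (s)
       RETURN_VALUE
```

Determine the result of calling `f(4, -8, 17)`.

-289

LOAD_FAST a → push 4. Stack: [4]
LOAD_CONST → push 3. Stack: [4, 3]
BINARY_OP + → 4 + 3 = 7. Stack: [7]
LOAD_CONST → push 7. Stack: [7, 7]
LOAD_FAST a → push 4. Stack: [7, 7, 4]
BINARY_OP * → 7 * 4 = 28. Stack: [7, 28]
BINARY_OP - → 7 - 28 = -21. Stack: [-21]
STORE_FAST x → x=-21. Stack: []
LOAD_FAST_LOAD_FAST x,a → push -21,4. Stack: [-21, 4]
COMPARE_OP bool(<=) → -21 vs 4 = True. Stack: [True]
POP_JUMP_IF_FALSE → pop True; no jump. Stack: []
LOAD_FAST_LOAD_FAST a,x → push 4,-21. Stack: [4, -21]
BINARY_OP + → 4 + -21 = -17. Stack: [-17]
LOAD_FAST c → push 17. Stack: [-17, 17]
BINARY_OP * → -17 * 17 = -289. Stack: [-289]
STORE_FAST s → s=-289. Stack: []
LOAD_FAST s → push -289. Stack: [-289]
RETURN_VALUE → return -289.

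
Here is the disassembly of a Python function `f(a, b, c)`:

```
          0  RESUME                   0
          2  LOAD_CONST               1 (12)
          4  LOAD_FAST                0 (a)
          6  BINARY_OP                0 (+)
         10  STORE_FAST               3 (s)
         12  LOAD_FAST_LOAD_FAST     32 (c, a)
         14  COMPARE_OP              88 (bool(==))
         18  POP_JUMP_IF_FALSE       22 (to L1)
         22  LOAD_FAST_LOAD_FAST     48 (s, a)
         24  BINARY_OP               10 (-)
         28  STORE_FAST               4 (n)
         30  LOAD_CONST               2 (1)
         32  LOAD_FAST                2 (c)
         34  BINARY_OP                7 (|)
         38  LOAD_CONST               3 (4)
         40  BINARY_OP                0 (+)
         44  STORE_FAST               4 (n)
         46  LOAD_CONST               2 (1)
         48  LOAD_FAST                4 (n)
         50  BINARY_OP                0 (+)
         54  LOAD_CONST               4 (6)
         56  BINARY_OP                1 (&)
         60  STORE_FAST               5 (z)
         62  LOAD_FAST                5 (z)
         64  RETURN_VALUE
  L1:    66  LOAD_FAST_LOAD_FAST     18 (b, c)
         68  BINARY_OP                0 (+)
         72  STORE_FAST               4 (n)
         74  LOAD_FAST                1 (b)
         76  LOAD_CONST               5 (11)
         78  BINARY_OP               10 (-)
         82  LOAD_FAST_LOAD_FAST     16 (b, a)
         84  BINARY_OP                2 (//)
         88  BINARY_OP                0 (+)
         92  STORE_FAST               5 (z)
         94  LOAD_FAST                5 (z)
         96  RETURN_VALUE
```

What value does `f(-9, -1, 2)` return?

LOAD_CONST → push 12. Stack: [12]
LOAD_FAST a → push -9. Stack: [12, -9]
BINARY_OP + → 12 + -9 = 3. Stack: [3]
STORE_FAST s → s=3. Stack: []
LOAD_FAST_LOAD_FAST c,a → push 2,-9. Stack: [2, -9]
COMPARE_OP bool(==) → 2 vs -9 = False. Stack: [False]
POP_JUMP_IF_FALSE → pop False; jump. Stack: []
LOAD_FAST_LOAD_FAST b,c → push -1,2. Stack: [-1, 2]
BINARY_OP + → -1 + 2 = 1. Stack: [1]
STORE_FAST n → n=1. Stack: []
LOAD_FAST b → push -1. Stack: [-1]
LOAD_CONST → push 11. Stack: [-1, 11]
BINARY_OP - → -1 - 11 = -12. Stack: [-12]
LOAD_FAST_LOAD_FAST b,a → push -1,-9. Stack: [-12, -1, -9]
BINARY_OP // → -1 // -9 = 0. Stack: [-12, 0]
BINARY_OP + → -12 + 0 = -12. Stack: [-12]
STORE_FAST z → z=-12. Stack: []
LOAD_FAST z → push -12. Stack: [-12]
RETURN_VALUE → return -12.

-12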